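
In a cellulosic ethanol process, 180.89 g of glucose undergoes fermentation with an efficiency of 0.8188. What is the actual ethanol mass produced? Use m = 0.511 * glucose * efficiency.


Actual ethanol: m = 0.511 * 180.89 * 0.8188
m = 75.6856 g

75.6856 g


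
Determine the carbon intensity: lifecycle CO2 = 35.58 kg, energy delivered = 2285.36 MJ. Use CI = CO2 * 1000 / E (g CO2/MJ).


CI = CO2 * 1000 / E
= 35.58 * 1000 / 2285.36
= 15.5687 g CO2/MJ

15.5687 g CO2/MJ


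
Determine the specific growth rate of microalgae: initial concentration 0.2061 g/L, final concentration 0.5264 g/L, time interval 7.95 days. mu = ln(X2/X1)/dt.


mu = ln(X2/X1) / dt
= ln(0.5264/0.2061) / 7.95
= 0.1179 per day

0.1179 per day


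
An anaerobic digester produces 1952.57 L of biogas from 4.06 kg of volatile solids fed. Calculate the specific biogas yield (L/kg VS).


Y = V / VS
= 1952.57 / 4.06
= 480.9286 L/kg VS

480.9286 L/kg VS


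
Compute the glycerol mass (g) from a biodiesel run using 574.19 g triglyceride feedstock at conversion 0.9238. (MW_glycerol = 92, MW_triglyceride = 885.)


glycerol = oil * conv * (92/885)
= 574.19 * 0.9238 * 92 / 885
= 55.1414 g

55.1414 g


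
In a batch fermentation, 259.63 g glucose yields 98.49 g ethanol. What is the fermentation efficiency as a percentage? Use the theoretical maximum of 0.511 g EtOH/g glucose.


Fermentation efficiency = (actual / (0.511 * glucose)) * 100
= (98.49 / (0.511 * 259.63)) * 100
= 74.2363%

74.2363%


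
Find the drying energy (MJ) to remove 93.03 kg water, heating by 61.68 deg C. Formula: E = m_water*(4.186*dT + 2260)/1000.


E = m_water * (4.186 * dT + 2260) / 1000
= 93.03 * (4.186 * 61.68 + 2260) / 1000
= 234.2674 MJ

234.2674 MJ


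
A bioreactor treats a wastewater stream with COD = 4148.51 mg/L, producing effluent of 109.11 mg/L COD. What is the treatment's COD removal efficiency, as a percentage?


eta = (COD_in - COD_out) / COD_in * 100
= (4148.51 - 109.11) / 4148.51 * 100
= 97.3699%

97.3699%


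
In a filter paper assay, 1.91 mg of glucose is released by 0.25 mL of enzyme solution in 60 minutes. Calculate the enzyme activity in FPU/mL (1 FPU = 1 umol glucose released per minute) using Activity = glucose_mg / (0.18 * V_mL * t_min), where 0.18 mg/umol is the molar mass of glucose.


Activity = glucose_mg / (0.18 mg/umol * V_mL * t_min)
= 1.91 / (0.18 * 0.25 * 60)
= 0.7074 FPU/mL

0.7074 FPU/mL


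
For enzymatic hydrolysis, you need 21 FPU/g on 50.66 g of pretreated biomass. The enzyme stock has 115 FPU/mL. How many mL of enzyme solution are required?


V = dosage * m_sub / activity
V = 21 * 50.66 / 115
V = 9.2510 mL

9.2510 mL


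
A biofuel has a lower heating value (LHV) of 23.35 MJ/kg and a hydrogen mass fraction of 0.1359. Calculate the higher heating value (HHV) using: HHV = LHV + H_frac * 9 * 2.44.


HHV = LHV + H_frac * 9 * 2.44
= 23.35 + 0.1359 * 9 * 2.44
= 26.3344 MJ/kg

26.3344 MJ/kg


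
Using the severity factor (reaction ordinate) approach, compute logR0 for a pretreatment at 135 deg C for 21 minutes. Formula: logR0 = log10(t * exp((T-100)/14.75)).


logR0 = log10(t * exp((T - 100) / 14.75))
= log10(21 * exp((135 - 100) / 14.75))
= 2.3527

2.3527


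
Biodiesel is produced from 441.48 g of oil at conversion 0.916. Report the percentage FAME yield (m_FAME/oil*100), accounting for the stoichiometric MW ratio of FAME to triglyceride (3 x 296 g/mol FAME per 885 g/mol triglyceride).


m_FAME = oil * conv * (3 * 296 / 885) = oil * conv * (888/885)
= 441.48 * 0.916 * 888 / 885
= 405.7665 g
Y = m_FAME / oil * 100 = conv * (888/885) * 100
= 0.916 * 888 / 885 * 100
= 91.91%

91.91%


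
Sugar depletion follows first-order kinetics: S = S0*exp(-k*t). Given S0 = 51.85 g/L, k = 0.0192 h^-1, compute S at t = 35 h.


S = S0 * exp(-k * t)
S = 51.85 * exp(-0.0192 * 35)
S = 26.4791 g/L

26.4791 g/L


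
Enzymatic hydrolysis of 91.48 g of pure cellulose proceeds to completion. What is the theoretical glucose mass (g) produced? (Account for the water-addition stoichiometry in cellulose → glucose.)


glucose = cellulose * 180/162
= 91.48 * 180/162
= 101.6444 g

101.6444 g


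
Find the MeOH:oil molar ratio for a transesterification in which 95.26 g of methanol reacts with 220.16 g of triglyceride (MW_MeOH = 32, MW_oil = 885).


Molar ratio = n_MeOH / n_oil = (MeOH/32) / (oil/885) = (MeOH * 885) / (32 * oil)
= (95.26 * 885) / (32 * 220.16)
= 11.9665

11.9665


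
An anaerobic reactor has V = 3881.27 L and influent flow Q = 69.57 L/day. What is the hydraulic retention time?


HRT = V / Q
= 3881.27 / 69.57
= 55.7894 days

55.7894 days


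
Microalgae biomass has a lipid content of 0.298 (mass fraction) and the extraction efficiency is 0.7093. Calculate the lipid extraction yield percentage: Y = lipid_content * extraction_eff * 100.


Y = lipid_content * extraction_eff * 100
= 0.298 * 0.7093 * 100
= 21.1371%

21.1371%


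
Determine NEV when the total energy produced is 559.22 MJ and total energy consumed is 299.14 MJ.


NEV = E_out - E_in
= 559.22 - 299.14
= 260.0800 MJ

260.0800 MJ


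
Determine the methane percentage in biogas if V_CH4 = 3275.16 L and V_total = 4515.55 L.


CH4% = V_CH4 / V_total * 100
= 3275.16 / 4515.55 * 100
= 72.5307%

72.5307%


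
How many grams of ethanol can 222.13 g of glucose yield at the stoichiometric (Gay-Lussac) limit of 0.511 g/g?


Theoretical ethanol yield: m_EtOH = 0.511 * m_glucose
m_EtOH = 0.511 * 222.13 = 113.5084 g

113.5084 g


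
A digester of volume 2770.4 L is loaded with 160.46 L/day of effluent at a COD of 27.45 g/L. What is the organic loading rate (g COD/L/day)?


OLR = Q * S / V
= 160.46 * 27.45 / 2770.4
= 1.5899 g/L/day

1.5899 g/L/day


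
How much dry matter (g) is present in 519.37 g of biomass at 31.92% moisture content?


Wd = Ww * (1 - MC/100)
= 519.37 * (1 - 31.92/100)
= 353.5871 g

353.5871 g


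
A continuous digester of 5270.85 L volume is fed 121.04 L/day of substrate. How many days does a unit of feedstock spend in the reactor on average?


HRT = V / Q
= 5270.85 / 121.04
= 43.5463 days

43.5463 days


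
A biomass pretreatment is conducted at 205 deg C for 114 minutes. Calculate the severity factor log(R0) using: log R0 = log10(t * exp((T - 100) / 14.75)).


logR0 = log10(t * exp((T - 100) / 14.75))
= log10(114 * exp((205 - 100) / 14.75))
= 5.1485

5.1485


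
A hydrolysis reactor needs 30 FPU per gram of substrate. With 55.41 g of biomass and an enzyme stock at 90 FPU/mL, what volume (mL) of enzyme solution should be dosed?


V = dosage * m_sub / activity
V = 30 * 55.41 / 90
V = 18.4700 mL

18.4700 mL


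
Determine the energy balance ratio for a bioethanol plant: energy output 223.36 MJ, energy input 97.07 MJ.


EROI = E_out / E_in
= 223.36 / 97.07
= 2.3010

2.3010


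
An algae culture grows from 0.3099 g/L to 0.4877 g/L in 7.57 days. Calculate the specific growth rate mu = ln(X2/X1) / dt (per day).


mu = ln(X2/X1) / dt
= ln(0.4877/0.3099) / 7.57
= 0.0599 per day

0.0599 per day


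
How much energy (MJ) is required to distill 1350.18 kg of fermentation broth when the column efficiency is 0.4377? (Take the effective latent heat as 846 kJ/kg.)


E = m * 846 / (eta * 1000)
= 1350.18 * 846 / (0.4377 * 1000)
= 2609.6694 MJ

2609.6694 MJ


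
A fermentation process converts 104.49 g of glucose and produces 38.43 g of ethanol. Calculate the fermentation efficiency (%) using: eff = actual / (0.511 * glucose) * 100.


Fermentation efficiency = (actual / (0.511 * glucose)) * 100
= (38.43 / (0.511 * 104.49)) * 100
= 71.9739%

71.9739%


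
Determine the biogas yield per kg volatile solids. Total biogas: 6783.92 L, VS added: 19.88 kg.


Y = V / VS
= 6783.92 / 19.88
= 341.2435 L/kg VS

341.2435 L/kg VS


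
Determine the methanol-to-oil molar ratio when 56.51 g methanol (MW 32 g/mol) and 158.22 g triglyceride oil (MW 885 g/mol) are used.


Molar ratio = n_MeOH / n_oil = (MeOH/32) / (oil/885) = (MeOH * 885) / (32 * oil)
= (56.51 * 885) / (32 * 158.22)
= 9.8777

9.8777


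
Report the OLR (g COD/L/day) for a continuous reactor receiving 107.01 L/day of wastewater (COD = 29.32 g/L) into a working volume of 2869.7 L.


OLR = Q * S / V
= 107.01 * 29.32 / 2869.7
= 1.0933 g/L/day

1.0933 g/L/day


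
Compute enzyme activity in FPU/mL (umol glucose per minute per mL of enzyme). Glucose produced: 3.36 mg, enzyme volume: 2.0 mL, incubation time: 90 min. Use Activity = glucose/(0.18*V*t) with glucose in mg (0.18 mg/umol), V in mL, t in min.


Activity = glucose_mg / (0.18 mg/umol * V_mL * t_min)
= 3.36 / (0.18 * 2.0 * 90)
= 0.1037 FPU/mL

0.1037 FPU/mL


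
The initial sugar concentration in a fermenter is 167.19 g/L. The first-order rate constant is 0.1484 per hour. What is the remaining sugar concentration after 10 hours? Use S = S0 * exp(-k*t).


S = S0 * exp(-k * t)
S = 167.19 * exp(-0.1484 * 10)
S = 37.9068 g/L

37.9068 g/L


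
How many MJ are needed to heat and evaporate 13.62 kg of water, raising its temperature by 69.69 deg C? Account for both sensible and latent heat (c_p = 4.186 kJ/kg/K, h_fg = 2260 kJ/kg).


E = m_water * (4.186 * dT + 2260) / 1000
= 13.62 * (4.186 * 69.69 + 2260) / 1000
= 34.7545 MJ

34.7545 MJ


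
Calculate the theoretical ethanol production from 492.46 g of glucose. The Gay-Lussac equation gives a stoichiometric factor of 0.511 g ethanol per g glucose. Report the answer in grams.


Theoretical ethanol yield: m_EtOH = 0.511 * m_glucose
m_EtOH = 0.511 * 492.46 = 251.6471 g

251.6471 g


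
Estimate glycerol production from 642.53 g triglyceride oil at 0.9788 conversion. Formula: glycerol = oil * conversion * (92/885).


glycerol = oil * conv * (92/885)
= 642.53 * 0.9788 * 92 / 885
= 65.3780 g

65.3780 g


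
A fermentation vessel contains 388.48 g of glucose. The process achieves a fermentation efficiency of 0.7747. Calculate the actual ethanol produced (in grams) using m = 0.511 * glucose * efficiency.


Actual ethanol: m = 0.511 * 388.48 * 0.7747
m = 153.7882 g

153.7882 g


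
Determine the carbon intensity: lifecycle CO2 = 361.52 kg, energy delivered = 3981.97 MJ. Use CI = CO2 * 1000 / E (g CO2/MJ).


CI = CO2 * 1000 / E
= 361.52 * 1000 / 3981.97
= 90.7892 g CO2/MJ

90.7892 g CO2/MJ


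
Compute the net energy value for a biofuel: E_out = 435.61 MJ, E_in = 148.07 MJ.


NEV = E_out - E_in
= 435.61 - 148.07
= 287.5400 MJ

287.5400 MJ


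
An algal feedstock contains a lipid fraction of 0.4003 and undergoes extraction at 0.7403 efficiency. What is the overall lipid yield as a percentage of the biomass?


Y = lipid_content * extraction_eff * 100
= 0.4003 * 0.7403 * 100
= 29.6342%

29.6342%


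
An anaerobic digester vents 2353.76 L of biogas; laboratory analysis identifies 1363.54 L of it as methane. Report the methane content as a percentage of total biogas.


CH4% = V_CH4 / V_total * 100
= 1363.54 / 2353.76 * 100
= 57.9303%

57.9303%


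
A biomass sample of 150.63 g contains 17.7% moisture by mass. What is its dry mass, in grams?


Wd = Ww * (1 - MC/100)
= 150.63 * (1 - 17.7/100)
= 123.9685 g

123.9685 g


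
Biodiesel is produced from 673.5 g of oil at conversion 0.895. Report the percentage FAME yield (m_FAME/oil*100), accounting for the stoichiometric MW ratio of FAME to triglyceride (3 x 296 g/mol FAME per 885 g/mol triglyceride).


m_FAME = oil * conv * (3 * 296 / 885) = oil * conv * (888/885)
= 673.5 * 0.895 * 888 / 885
= 604.8258 g
Y = m_FAME / oil * 100 = conv * (888/885) * 100
= 0.895 * 888 / 885 * 100
= 89.80%

89.80%


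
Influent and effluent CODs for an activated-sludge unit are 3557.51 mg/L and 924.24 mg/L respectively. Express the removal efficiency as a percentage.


eta = (COD_in - COD_out) / COD_in * 100
= (3557.51 - 924.24) / 3557.51 * 100
= 74.0200%

74.0200%


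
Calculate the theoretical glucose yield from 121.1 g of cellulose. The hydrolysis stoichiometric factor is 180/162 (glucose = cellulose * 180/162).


glucose = cellulose * 180/162
= 121.1 * 180/162
= 134.5556 g

134.5556 g


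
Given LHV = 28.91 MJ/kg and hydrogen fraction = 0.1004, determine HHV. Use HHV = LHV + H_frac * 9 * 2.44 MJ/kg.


HHV = LHV + H_frac * 9 * 2.44
= 28.91 + 0.1004 * 9 * 2.44
= 31.1148 MJ/kg

31.1148 MJ/kg


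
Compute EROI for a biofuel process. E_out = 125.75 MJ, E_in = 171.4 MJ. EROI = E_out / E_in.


EROI = E_out / E_in
= 125.75 / 171.4
= 0.7337

0.7337


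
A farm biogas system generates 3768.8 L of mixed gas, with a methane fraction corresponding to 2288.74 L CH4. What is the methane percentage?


CH4% = V_CH4 / V_total * 100
= 2288.74 / 3768.8 * 100
= 60.7286%

60.7286%


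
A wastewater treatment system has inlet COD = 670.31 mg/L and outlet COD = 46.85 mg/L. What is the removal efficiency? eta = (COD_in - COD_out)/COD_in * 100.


eta = (COD_in - COD_out) / COD_in * 100
= (670.31 - 46.85) / 670.31 * 100
= 93.0107%

93.0107%


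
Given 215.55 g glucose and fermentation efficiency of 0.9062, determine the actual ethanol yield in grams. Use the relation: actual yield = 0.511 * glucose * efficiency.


Actual ethanol: m = 0.511 * 215.55 * 0.9062
m = 99.8144 g

99.8144 g


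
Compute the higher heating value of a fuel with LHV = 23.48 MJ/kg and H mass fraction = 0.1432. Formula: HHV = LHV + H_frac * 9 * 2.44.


HHV = LHV + H_frac * 9 * 2.44
= 23.48 + 0.1432 * 9 * 2.44
= 26.6247 MJ/kg

26.6247 MJ/kg


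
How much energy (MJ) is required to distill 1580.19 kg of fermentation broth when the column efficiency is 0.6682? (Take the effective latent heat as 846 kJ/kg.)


E = m * 846 / (eta * 1000)
= 1580.19 * 846 / (0.6682 * 1000)
= 2000.6596 MJ

2000.6596 MJ


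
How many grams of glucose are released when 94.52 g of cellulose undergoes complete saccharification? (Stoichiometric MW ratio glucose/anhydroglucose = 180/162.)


glucose = cellulose * 180/162
= 94.52 * 180/162
= 105.0222 g

105.0222 g


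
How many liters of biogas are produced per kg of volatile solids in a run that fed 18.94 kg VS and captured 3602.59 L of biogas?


Y = V / VS
= 3602.59 / 18.94
= 190.2107 L/kg VS

190.2107 L/kg VS


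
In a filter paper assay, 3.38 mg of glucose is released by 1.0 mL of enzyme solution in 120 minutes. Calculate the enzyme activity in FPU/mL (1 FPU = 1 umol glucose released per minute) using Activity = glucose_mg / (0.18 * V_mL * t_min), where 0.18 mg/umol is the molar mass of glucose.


Activity = glucose_mg / (0.18 mg/umol * V_mL * t_min)
= 3.38 / (0.18 * 1.0 * 120)
= 0.1565 FPU/mL

0.1565 FPU/mL


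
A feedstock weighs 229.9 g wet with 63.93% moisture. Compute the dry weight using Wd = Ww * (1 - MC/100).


Wd = Ww * (1 - MC/100)
= 229.9 * (1 - 63.93/100)
= 82.9249 g

82.9249 g


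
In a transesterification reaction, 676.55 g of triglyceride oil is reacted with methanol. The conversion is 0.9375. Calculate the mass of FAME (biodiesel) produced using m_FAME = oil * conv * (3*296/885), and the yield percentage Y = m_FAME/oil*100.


m_FAME = oil * conv * (3 * 296 / 885) = oil * conv * (888/885)
= 676.55 * 0.9375 * 888 / 885
= 636.4157 g
Y = m_FAME / oil * 100 = conv * (888/885) * 100
= 0.9375 * 888 / 885 * 100
= 94.07%

636.4157 g FAME; Y = 94.07%


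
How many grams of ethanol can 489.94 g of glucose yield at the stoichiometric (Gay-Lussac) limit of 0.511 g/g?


Theoretical ethanol yield: m_EtOH = 0.511 * m_glucose
m_EtOH = 0.511 * 489.94 = 250.3593 g

250.3593 g


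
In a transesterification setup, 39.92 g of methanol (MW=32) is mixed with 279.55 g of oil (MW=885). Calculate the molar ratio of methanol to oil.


Molar ratio = n_MeOH / n_oil = (MeOH/32) / (oil/885) = (MeOH * 885) / (32 * oil)
= (39.92 * 885) / (32 * 279.55)
= 3.9493

3.9493


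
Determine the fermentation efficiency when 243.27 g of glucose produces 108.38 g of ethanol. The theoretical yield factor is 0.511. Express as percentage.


Fermentation efficiency = (actual / (0.511 * glucose)) * 100
= (108.38 / (0.511 * 243.27)) * 100
= 87.1846%

87.1846%


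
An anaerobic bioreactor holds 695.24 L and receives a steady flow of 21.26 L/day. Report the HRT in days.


HRT = V / Q
= 695.24 / 21.26
= 32.7018 days

32.7018 days


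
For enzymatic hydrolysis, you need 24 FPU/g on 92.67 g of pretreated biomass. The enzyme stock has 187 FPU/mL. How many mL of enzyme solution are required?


V = dosage * m_sub / activity
V = 24 * 92.67 / 187
V = 11.8935 mL

11.8935 mL


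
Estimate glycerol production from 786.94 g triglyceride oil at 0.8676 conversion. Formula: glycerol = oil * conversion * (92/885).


glycerol = oil * conv * (92/885)
= 786.94 * 0.8676 * 92 / 885
= 70.9751 g

70.9751 g


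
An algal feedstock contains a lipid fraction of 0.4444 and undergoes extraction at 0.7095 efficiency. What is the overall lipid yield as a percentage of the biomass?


Y = lipid_content * extraction_eff * 100
= 0.4444 * 0.7095 * 100
= 31.5302%

31.5302%


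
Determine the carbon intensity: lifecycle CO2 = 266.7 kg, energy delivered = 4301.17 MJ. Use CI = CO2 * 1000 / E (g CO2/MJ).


CI = CO2 * 1000 / E
= 266.7 * 1000 / 4301.17
= 62.0064 g CO2/MJ

62.0064 g CO2/MJ


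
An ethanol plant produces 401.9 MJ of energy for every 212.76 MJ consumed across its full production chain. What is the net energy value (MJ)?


NEV = E_out - E_in
= 401.9 - 212.76
= 189.1400 MJ

189.1400 MJ


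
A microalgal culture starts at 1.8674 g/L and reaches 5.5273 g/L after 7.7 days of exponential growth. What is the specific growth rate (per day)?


mu = ln(X2/X1) / dt
= ln(5.5273/1.8674) / 7.7
= 0.1409 per day

0.1409 per day


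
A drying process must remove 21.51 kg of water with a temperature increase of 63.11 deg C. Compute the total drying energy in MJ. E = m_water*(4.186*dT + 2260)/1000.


E = m_water * (4.186 * dT + 2260) / 1000
= 21.51 * (4.186 * 63.11 + 2260) / 1000
= 54.2951 MJ

54.2951 MJ


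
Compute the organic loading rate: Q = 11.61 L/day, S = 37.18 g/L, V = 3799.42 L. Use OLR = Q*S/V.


OLR = Q * S / V
= 11.61 * 37.18 / 3799.42
= 0.1136 g/L/day

0.1136 g/L/day


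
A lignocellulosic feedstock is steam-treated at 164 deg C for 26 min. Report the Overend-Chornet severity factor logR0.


logR0 = log10(t * exp((T - 100) / 14.75))
= log10(26 * exp((164 - 100) / 14.75))
= 3.2994

3.2994


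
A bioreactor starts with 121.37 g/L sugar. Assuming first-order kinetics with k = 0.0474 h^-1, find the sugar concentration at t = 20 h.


S = S0 * exp(-k * t)
S = 121.37 * exp(-0.0474 * 20)
S = 47.0327 g/L

47.0327 g/L


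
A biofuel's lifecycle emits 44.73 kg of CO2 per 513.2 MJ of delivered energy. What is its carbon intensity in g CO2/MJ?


CI = CO2 * 1000 / E
= 44.73 * 1000 / 513.2
= 87.1590 g CO2/MJ

87.1590 g CO2/MJ


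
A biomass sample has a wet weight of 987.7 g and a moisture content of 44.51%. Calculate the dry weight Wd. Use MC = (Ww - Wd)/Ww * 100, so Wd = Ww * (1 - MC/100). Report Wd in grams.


Wd = Ww * (1 - MC/100)
= 987.7 * (1 - 44.51/100)
= 548.0747 g

548.0747 g


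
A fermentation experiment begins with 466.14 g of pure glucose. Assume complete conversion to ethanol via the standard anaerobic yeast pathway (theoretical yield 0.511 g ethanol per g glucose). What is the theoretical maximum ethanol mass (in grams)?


Theoretical ethanol yield: m_EtOH = 0.511 * m_glucose
m_EtOH = 0.511 * 466.14 = 238.1975 g

238.1975 g


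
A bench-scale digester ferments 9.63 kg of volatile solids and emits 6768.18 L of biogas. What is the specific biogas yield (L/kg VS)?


Y = V / VS
= 6768.18 / 9.63
= 702.8224 L/kg VS

702.8224 L/kg VS


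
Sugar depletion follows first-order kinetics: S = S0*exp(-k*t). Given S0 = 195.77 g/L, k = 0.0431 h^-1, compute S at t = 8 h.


S = S0 * exp(-k * t)
S = 195.77 * exp(-0.0431 * 8)
S = 138.6760 g/L

138.6760 g/L


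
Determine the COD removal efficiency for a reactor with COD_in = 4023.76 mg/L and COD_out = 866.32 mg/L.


eta = (COD_in - COD_out) / COD_in * 100
= (4023.76 - 866.32) / 4023.76 * 100
= 78.4699%

78.4699%


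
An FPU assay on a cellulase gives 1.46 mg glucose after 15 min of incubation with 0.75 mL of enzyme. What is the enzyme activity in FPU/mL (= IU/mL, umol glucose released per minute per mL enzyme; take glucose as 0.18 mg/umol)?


Activity = glucose_mg / (0.18 mg/umol * V_mL * t_min)
= 1.46 / (0.18 * 0.75 * 15)
= 0.7210 FPU/mL

0.7210 FPU/mL


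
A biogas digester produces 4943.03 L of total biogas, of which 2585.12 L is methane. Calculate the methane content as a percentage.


CH4% = V_CH4 / V_total * 100
= 2585.12 / 4943.03 * 100
= 52.2983%

52.2983%


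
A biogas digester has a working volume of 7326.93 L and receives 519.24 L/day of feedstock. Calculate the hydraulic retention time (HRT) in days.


HRT = V / Q
= 7326.93 / 519.24
= 14.1109 days

14.1109 days


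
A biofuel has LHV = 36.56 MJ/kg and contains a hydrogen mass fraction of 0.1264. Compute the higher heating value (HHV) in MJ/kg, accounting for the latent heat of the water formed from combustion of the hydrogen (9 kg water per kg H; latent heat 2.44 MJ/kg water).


HHV = LHV + H_frac * 9 * 2.44
= 36.56 + 0.1264 * 9 * 2.44
= 39.3357 MJ/kg

39.3357 MJ/kg


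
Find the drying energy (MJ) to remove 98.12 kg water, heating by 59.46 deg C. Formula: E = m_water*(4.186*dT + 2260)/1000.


E = m_water * (4.186 * dT + 2260) / 1000
= 98.12 * (4.186 * 59.46 + 2260) / 1000
= 246.1732 MJ

246.1732 MJ


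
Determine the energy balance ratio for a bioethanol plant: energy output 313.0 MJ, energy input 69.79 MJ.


EROI = E_out / E_in
= 313.0 / 69.79
= 4.4849

4.4849


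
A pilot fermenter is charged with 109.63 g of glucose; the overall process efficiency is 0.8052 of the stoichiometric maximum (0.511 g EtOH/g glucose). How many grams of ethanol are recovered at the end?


Actual ethanol: m = 0.511 * 109.63 * 0.8052
m = 45.1081 g

45.1081 g


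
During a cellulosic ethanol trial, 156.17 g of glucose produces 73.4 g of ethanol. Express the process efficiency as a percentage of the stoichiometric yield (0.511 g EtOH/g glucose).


Fermentation efficiency = (actual / (0.511 * glucose)) * 100
= (73.4 / (0.511 * 156.17)) * 100
= 91.9766%

91.9766%


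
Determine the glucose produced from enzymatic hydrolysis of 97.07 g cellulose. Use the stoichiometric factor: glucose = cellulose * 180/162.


glucose = cellulose * 180/162
= 97.07 * 180/162
= 107.8556 g

107.8556 g


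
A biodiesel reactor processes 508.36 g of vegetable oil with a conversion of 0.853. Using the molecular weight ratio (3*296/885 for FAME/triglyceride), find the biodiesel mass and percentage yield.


m_FAME = oil * conv * (3 * 296 / 885) = oil * conv * (888/885)
= 508.36 * 0.853 * 888 / 885
= 435.1010 g
Y = m_FAME / oil * 100 = conv * (888/885) * 100
= 0.853 * 888 / 885 * 100
= 85.59%

435.1010 g FAME; Y = 85.59%


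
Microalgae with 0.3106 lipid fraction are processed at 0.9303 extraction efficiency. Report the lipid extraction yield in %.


Y = lipid_content * extraction_eff * 100
= 0.3106 * 0.9303 * 100
= 28.8951%

28.8951%


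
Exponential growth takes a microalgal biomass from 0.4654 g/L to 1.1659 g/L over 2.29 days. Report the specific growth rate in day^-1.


mu = ln(X2/X1) / dt
= ln(1.1659/0.4654) / 2.29
= 0.4010 per day

0.4010 per day


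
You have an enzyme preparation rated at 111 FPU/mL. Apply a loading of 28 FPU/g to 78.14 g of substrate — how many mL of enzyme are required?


V = dosage * m_sub / activity
V = 28 * 78.14 / 111
V = 19.7110 mL

19.7110 mL


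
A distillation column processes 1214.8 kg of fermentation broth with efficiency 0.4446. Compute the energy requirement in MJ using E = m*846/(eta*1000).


E = m * 846 / (eta * 1000)
= 1214.8 * 846 / (0.4446 * 1000)
= 2311.5628 MJ

2311.5628 MJ


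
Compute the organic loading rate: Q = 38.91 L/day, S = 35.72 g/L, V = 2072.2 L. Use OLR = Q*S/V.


OLR = Q * S / V
= 38.91 * 35.72 / 2072.2
= 0.6707 g/L/day

0.6707 g/L/day


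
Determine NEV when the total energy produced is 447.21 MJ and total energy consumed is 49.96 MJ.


NEV = E_out - E_in
= 447.21 - 49.96
= 397.2500 MJ

397.2500 MJ


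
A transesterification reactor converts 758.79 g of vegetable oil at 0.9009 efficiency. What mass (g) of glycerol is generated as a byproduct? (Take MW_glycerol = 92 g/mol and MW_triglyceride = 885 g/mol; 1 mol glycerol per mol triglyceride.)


glycerol = oil * conv * (92/885)
= 758.79 * 0.9009 * 92 / 885
= 71.0629 g

71.0629 g


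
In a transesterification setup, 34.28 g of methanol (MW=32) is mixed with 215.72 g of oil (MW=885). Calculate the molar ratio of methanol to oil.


Molar ratio = n_MeOH / n_oil = (MeOH/32) / (oil/885) = (MeOH * 885) / (32 * oil)
= (34.28 * 885) / (32 * 215.72)
= 4.3948

4.3948


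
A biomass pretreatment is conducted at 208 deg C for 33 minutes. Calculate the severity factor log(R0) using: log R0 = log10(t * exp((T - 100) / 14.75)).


logR0 = log10(t * exp((T - 100) / 14.75))
= log10(33 * exp((208 - 100) / 14.75))
= 4.6984

4.6984


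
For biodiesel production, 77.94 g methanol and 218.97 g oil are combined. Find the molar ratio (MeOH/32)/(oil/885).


Molar ratio = n_MeOH / n_oil = (MeOH/32) / (oil/885) = (MeOH * 885) / (32 * oil)
= (77.94 * 885) / (32 * 218.97)
= 9.8439

9.8439


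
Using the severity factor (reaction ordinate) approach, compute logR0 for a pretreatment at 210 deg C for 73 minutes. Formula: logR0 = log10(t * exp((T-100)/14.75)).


logR0 = log10(t * exp((T - 100) / 14.75))
= log10(73 * exp((210 - 100) / 14.75))
= 5.1021

5.1021


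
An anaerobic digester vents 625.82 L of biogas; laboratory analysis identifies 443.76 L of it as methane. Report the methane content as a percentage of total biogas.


CH4% = V_CH4 / V_total * 100
= 443.76 / 625.82 * 100
= 70.9086%

70.9086%


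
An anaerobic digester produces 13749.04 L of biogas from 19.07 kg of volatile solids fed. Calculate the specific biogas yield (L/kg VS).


Y = V / VS
= 13749.04 / 19.07
= 720.9775 L/kg VS

720.9775 L/kg VS


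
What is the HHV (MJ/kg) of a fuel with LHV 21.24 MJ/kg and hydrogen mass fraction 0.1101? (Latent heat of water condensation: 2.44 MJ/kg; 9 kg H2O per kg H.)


HHV = LHV + H_frac * 9 * 2.44
= 21.24 + 0.1101 * 9 * 2.44
= 23.6578 MJ/kg

23.6578 MJ/kg


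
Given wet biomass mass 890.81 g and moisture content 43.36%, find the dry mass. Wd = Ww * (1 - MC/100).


Wd = Ww * (1 - MC/100)
= 890.81 * (1 - 43.36/100)
= 504.5548 g

504.5548 g


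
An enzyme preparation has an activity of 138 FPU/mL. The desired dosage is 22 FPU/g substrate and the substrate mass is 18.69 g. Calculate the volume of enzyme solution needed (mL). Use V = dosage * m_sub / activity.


V = dosage * m_sub / activity
V = 22 * 18.69 / 138
V = 2.9796 mL

2.9796 mL


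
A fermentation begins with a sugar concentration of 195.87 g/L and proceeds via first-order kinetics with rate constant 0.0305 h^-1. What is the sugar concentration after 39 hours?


S = S0 * exp(-k * t)
S = 195.87 * exp(-0.0305 * 39)
S = 59.6176 g/L

59.6176 g/L


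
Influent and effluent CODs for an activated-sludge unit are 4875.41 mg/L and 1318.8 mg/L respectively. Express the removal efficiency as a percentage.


eta = (COD_in - COD_out) / COD_in * 100
= (4875.41 - 1318.8) / 4875.41 * 100
= 72.9500%

72.9500%


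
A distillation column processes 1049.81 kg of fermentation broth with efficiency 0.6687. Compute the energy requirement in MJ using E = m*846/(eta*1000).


E = m * 846 / (eta * 1000)
= 1049.81 * 846 / (0.6687 * 1000)
= 1328.1580 MJ

1328.1580 MJ


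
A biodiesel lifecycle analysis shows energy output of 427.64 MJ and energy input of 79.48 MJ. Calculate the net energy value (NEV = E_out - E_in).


NEV = E_out - E_in
= 427.64 - 79.48
= 348.1600 MJ

348.1600 MJ


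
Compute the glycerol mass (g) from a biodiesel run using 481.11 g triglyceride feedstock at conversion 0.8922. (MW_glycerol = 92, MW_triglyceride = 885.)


glycerol = oil * conv * (92/885)
= 481.11 * 0.8922 * 92 / 885
= 44.6222 g

44.6222 g


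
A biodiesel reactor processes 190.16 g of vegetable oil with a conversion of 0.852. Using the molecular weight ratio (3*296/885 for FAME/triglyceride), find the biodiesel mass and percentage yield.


m_FAME = oil * conv * (3 * 296 / 885) = oil * conv * (888/885)
= 190.16 * 0.852 * 888 / 885
= 162.5655 g
Y = m_FAME / oil * 100 = conv * (888/885) * 100
= 0.852 * 888 / 885 * 100
= 85.49%

162.5655 g FAME; Y = 85.49%


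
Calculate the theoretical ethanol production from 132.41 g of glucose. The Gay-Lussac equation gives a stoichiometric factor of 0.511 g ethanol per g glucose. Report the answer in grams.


Theoretical ethanol yield: m_EtOH = 0.511 * m_glucose
m_EtOH = 0.511 * 132.41 = 67.6615 g

67.6615 g


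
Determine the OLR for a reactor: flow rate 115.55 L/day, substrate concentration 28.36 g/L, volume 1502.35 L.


OLR = Q * S / V
= 115.55 * 28.36 / 1502.35
= 2.1812 g/L/day

2.1812 g/L/day


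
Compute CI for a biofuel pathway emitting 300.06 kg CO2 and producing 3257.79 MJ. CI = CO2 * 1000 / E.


CI = CO2 * 1000 / E
= 300.06 * 1000 / 3257.79
= 92.1054 g CO2/MJ

92.1054 g CO2/MJ


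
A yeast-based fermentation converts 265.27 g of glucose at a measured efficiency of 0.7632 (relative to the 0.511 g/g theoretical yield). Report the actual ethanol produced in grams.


Actual ethanol: m = 0.511 * 265.27 * 0.7632
m = 103.4540 g

103.4540 g


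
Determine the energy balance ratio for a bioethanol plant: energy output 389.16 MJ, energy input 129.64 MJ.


EROI = E_out / E_in
= 389.16 / 129.64
= 3.0019

3.0019


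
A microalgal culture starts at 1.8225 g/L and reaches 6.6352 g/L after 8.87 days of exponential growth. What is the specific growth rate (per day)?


mu = ln(X2/X1) / dt
= ln(6.6352/1.8225) / 8.87
= 0.1457 per day

0.1457 per day


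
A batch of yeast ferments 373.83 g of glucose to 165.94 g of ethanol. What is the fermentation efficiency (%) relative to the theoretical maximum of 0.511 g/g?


Fermentation efficiency = (actual / (0.511 * glucose)) * 100
= (165.94 / (0.511 * 373.83)) * 100
= 86.8672%

86.8672%


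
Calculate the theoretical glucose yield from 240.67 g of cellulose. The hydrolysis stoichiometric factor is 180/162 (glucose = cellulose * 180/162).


glucose = cellulose * 180/162
= 240.67 * 180/162
= 267.4111 g

267.4111 g


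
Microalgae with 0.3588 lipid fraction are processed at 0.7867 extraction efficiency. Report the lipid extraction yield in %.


Y = lipid_content * extraction_eff * 100
= 0.3588 * 0.7867 * 100
= 28.2268%

28.2268%


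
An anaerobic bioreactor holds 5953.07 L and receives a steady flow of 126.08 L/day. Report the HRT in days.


HRT = V / Q
= 5953.07 / 126.08
= 47.2166 days

47.2166 days


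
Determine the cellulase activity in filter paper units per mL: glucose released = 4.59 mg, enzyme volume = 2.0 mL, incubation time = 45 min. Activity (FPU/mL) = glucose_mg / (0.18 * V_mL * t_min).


Activity = glucose_mg / (0.18 mg/umol * V_mL * t_min)
= 4.59 / (0.18 * 2.0 * 45)
= 0.2833 FPU/mL

0.2833 FPU/mL


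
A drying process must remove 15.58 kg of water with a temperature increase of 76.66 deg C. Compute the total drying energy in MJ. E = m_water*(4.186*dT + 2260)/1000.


E = m_water * (4.186 * dT + 2260) / 1000
= 15.58 * (4.186 * 76.66 + 2260) / 1000
= 40.2104 MJ

40.2104 MJ


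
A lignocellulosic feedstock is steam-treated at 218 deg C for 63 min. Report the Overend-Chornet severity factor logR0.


logR0 = log10(t * exp((T - 100) / 14.75))
= log10(63 * exp((218 - 100) / 14.75))
= 5.2737

5.2737


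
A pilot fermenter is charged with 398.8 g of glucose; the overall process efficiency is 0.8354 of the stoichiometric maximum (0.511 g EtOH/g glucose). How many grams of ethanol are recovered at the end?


Actual ethanol: m = 0.511 * 398.8 * 0.8354
m = 170.2435 g

170.2435 g


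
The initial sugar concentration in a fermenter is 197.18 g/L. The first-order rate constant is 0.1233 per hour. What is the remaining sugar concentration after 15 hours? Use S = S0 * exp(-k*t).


S = S0 * exp(-k * t)
S = 197.18 * exp(-0.1233 * 15)
S = 31.0195 g/L

31.0195 g/L


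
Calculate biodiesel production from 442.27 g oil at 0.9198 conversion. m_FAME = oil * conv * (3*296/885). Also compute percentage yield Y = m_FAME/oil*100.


m_FAME = oil * conv * (3 * 296 / 885) = oil * conv * (888/885)
= 442.27 * 0.9198 * 888 / 885
= 408.1789 g
Y = m_FAME / oil * 100 = conv * (888/885) * 100
= 0.9198 * 888 / 885 * 100
= 92.29%

408.1789 g FAME; Y = 92.29%


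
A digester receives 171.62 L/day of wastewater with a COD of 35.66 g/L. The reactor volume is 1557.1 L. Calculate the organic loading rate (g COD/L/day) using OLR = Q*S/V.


OLR = Q * S / V
= 171.62 * 35.66 / 1557.1
= 3.9304 g/L/day

3.9304 g/L/day


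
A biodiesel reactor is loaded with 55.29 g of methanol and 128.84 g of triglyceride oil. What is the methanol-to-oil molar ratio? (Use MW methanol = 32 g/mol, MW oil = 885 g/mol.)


Molar ratio = n_MeOH / n_oil = (MeOH/32) / (oil/885) = (MeOH * 885) / (32 * oil)
= (55.29 * 885) / (32 * 128.84)
= 11.8683

11.8683


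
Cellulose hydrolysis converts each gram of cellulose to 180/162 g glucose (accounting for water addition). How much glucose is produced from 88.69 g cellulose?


glucose = cellulose * 180/162
= 88.69 * 180/162
= 98.5444 g

98.5444 g


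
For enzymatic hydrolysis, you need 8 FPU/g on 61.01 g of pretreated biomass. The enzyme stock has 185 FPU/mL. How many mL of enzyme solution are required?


V = dosage * m_sub / activity
V = 8 * 61.01 / 185
V = 2.6383 mL

2.6383 mL


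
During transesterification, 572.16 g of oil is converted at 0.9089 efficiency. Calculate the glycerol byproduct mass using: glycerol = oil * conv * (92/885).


glycerol = oil * conv * (92/885)
= 572.16 * 0.9089 * 92 / 885
= 54.0603 g

54.0603 g


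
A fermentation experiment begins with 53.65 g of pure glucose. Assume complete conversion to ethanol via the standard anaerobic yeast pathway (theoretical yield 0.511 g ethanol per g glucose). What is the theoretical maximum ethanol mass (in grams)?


Theoretical ethanol yield: m_EtOH = 0.511 * m_glucose
m_EtOH = 0.511 * 53.65 = 27.4152 g

27.4152 g


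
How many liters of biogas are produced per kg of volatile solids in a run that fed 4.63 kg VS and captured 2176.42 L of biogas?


Y = V / VS
= 2176.42 / 4.63
= 470.0691 L/kg VS

470.0691 L/kg VS


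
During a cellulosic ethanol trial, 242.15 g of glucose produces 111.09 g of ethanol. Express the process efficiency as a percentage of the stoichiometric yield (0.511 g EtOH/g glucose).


Fermentation efficiency = (actual / (0.511 * glucose)) * 100
= (111.09 / (0.511 * 242.15)) * 100
= 89.7779%

89.7779%


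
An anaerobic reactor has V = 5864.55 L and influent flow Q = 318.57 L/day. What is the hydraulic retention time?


HRT = V / Q
= 5864.55 / 318.57
= 18.4090 days

18.4090 days


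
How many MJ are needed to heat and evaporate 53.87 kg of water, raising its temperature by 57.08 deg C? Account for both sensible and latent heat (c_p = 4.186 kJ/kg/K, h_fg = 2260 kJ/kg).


E = m_water * (4.186 * dT + 2260) / 1000
= 53.87 * (4.186 * 57.08 + 2260) / 1000
= 134.6177 MJ

134.6177 MJ


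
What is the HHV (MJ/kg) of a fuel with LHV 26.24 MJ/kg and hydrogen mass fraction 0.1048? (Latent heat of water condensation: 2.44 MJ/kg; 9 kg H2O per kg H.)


HHV = LHV + H_frac * 9 * 2.44
= 26.24 + 0.1048 * 9 * 2.44
= 28.5414 MJ/kg

28.5414 MJ/kg


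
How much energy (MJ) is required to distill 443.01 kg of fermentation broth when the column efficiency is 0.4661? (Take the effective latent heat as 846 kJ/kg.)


E = m * 846 / (eta * 1000)
= 443.01 * 846 / (0.4661 * 1000)
= 804.0902 MJ

804.0902 MJ


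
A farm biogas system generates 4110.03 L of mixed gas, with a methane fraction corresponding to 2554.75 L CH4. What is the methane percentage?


CH4% = V_CH4 / V_total * 100
= 2554.75 / 4110.03 * 100
= 62.1589%

62.1589%


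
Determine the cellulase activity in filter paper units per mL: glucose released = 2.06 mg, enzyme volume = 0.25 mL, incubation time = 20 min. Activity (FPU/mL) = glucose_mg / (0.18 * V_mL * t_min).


Activity = glucose_mg / (0.18 mg/umol * V_mL * t_min)
= 2.06 / (0.18 * 0.25 * 20)
= 2.2889 FPU/mL

2.2889 FPU/mL


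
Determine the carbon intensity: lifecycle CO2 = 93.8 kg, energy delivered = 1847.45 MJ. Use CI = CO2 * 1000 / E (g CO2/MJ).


CI = CO2 * 1000 / E
= 93.8 * 1000 / 1847.45
= 50.7727 g CO2/MJ

50.7727 g CO2/MJ


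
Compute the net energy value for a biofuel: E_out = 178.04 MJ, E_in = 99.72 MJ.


NEV = E_out - E_in
= 178.04 - 99.72
= 78.3200 MJ

78.3200 MJ


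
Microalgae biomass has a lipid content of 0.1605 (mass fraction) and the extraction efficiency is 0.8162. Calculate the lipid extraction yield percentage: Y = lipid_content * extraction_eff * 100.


Y = lipid_content * extraction_eff * 100
= 0.1605 * 0.8162 * 100
= 13.1000%

13.1000%


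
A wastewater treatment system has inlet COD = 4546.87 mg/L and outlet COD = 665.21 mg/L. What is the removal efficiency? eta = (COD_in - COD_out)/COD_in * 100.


eta = (COD_in - COD_out) / COD_in * 100
= (4546.87 - 665.21) / 4546.87 * 100
= 85.3699%

85.3699%


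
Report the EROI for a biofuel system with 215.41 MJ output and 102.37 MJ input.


EROI = E_out / E_in
= 215.41 / 102.37
= 2.1042

2.1042


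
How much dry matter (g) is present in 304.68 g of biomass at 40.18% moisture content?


Wd = Ww * (1 - MC/100)
= 304.68 * (1 - 40.18/100)
= 182.2596 g

182.2596 g


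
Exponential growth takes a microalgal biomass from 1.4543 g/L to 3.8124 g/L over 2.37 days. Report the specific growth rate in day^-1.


mu = ln(X2/X1) / dt
= ln(3.8124/1.4543) / 2.37
= 0.4066 per day

0.4066 per day


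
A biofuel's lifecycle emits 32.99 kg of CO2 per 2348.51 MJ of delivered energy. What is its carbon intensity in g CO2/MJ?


CI = CO2 * 1000 / E
= 32.99 * 1000 / 2348.51
= 14.0472 g CO2/MJ

14.0472 g CO2/MJ


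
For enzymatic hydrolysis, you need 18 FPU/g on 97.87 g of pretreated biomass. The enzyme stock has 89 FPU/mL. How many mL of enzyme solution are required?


V = dosage * m_sub / activity
V = 18 * 97.87 / 89
V = 19.7939 mL

19.7939 mL


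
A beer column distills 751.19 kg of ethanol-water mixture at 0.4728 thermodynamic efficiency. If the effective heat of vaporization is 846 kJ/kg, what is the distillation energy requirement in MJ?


E = m * 846 / (eta * 1000)
= 751.19 * 846 / (0.4728 * 1000)
= 1344.1344 MJ

1344.1344 MJ


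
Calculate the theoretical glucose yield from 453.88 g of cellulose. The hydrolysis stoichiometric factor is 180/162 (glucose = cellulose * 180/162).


glucose = cellulose * 180/162
= 453.88 * 180/162
= 504.3111 g

504.3111 g


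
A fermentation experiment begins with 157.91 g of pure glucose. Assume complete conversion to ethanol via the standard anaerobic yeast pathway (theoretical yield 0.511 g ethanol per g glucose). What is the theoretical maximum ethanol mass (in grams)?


Theoretical ethanol yield: m_EtOH = 0.511 * m_glucose
m_EtOH = 0.511 * 157.91 = 80.6920 g

80.6920 g


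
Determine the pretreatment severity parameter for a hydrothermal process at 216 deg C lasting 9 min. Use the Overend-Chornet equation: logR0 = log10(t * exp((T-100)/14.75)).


logR0 = log10(t * exp((T - 100) / 14.75))
= log10(9 * exp((216 - 100) / 14.75))
= 4.3697

4.3697


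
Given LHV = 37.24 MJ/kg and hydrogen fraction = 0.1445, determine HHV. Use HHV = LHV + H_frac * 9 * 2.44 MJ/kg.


HHV = LHV + H_frac * 9 * 2.44
= 37.24 + 0.1445 * 9 * 2.44
= 40.4132 MJ/kg

40.4132 MJ/kg
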